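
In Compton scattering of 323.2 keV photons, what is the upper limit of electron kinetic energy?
180.5052 keV

Maximum energy transfer occurs at θ = 180° (backscattering).

Initial photon: E₀ = 323.2 keV → λ₀ = 3.8361 pm

Maximum Compton shift (at 180°):
Δλ_max = 2λ_C = 2 × 2.4263 = 4.8526 pm

Final wavelength:
λ' = 3.8361 + 4.8526 = 8.6888 pm

Minimum photon energy (maximum energy to electron):
E'_min = hc/λ' = 142.6948 keV

Maximum electron kinetic energy:
K_max = E₀ - E'_min = 323.2000 - 142.6948 = 180.5052 keV

(Intermediate values are shown rounded; full precision is carried through to the final answer.)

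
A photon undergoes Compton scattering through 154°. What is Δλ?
4.6071 pm

Using the Compton scattering formula:
Δλ = λ_C(1 - cos θ)

where λ_C = h/(m_e·c) ≈ 2.4263 pm is the Compton wavelength of an electron.

For θ = 154°:
cos(154°) = -0.8988
1 - cos(154°) = 1.8988

Δλ = 2.4263 × 1.8988
Δλ = 4.6071 pm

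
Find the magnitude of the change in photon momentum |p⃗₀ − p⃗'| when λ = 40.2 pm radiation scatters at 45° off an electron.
1.2509e-23 kg·m/s

Photon momentum magnitude is p = h/λ.

Initial momentum:
p₀ = h/λ = 6.6261e-34/4.0200e-11 = 1.6483e-23 kg·m/s

After scattering:
λ' = λ + Δλ = 40.2 + 0.7106 = 40.9106 pm
p' = h/λ' = 6.6261e-34/4.0911e-11 = 1.6196e-23 kg·m/s

Momentum is a vector; the scattered photon's direction makes angle θ = 45° with the incident direction. The magnitude of the vector change Δp⃗ = p⃗₀ − p⃗' is found from the law of cosines:
|Δp⃗|² = p₀² + p'² − 2p₀p'cos θ
|Δp⃗|² = (1.6483e-23)² + (1.6196e-23)² − 2·1.6483e-23·1.6196e-23·cos(45°)
|Δp⃗| = 1.2509e-23 kg·m/s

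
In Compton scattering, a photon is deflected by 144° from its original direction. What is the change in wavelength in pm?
4.3892 pm

Using the Compton scattering formula:
Δλ = λ_C(1 - cos θ)

where λ_C = h/(m_e·c) ≈ 2.4263 pm is the Compton wavelength of an electron.

For θ = 144°:
cos(144°) = -0.8090
1 - cos(144°) = 1.8090

Δλ = 2.4263 × 1.8090
Δλ = 4.3892 pm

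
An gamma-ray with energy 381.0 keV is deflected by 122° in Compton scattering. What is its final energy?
177.9787 keV

First convert energy to wavelength:
λ = hc/E, with hc ≈ 1239.842 keV·pm (i.e. 1239.842 eV·nm)

For E = 381.0 keV = 381000 eV:
λ = 1239.842 keV·pm / 381.0 keV
λ = 3.2542 pm

Calculate the Compton shift:
Δλ = λ_C(1 - cos(122°)) = 2.4263 × 1.5299
Δλ = 3.7121 pm

Final wavelength:
λ' = 3.2542 + 3.7121 = 6.9662 pm

Final energy:
E' = hc/λ' = 1239.842 / 6.9662 = 177.9787 keV

(Intermediate values are shown rounded; full precision is carried through to the final answer.)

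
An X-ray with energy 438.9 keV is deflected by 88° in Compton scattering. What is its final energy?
239.9763 keV

First convert energy to wavelength:
λ = hc/E, with hc ≈ 1239.842 keV·pm (i.e. 1239.842 eV·nm)

For E = 438.9 keV = 438900 eV:
λ = 1239.842 keV·pm / 438.9 keV
λ = 2.8249 pm

Calculate the Compton shift:
Δλ = λ_C(1 - cos(88°)) = 2.4263 × 0.9651
Δλ = 2.3416 pm

Final wavelength:
λ' = 2.8249 + 2.3416 = 5.1665 pm

Final energy:
E' = hc/λ' = 1239.842 / 5.1665 = 239.9763 keV

(Intermediate values are shown rounded; full precision is carried through to the final answer.)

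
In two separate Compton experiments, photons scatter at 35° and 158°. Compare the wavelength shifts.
158° produces the larger shift by a factor of 10.656

Calculate both shifts using Δλ = λ_C(1 - cos θ):

For θ₁ = 35°:
Δλ₁ = 2.4263 × (1 - cos(35°))
Δλ₁ = 2.4263 × 0.1808
Δλ₁ = 0.4388 pm

For θ₂ = 158°:
Δλ₂ = 2.4263 × (1 - cos(158°))
Δλ₂ = 2.4263 × 1.9272
Δλ₂ = 4.6759 pm

The 158° angle produces the larger shift.
Ratio: 4.6759/0.4388 = 10.656

(Intermediate values are shown rounded; full precision is carried through to the final answer.)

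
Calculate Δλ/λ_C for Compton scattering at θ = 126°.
1.5878 λ_C

The Compton shift formula is:
Δλ = λ_C(1 - cos θ)

Dividing both sides by λ_C:
Δλ/λ_C = 1 - cos θ

For θ = 126°:
Δλ/λ_C = 1 - cos(126°)
Δλ/λ_C = 1 - -0.5878
Δλ/λ_C = 1.5878

This means the shift is 1.5878 × λ_C = 3.8525 pm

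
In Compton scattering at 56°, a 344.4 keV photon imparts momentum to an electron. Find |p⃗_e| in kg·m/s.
1.5749e-22 kg·m/s

The electron is initially at rest, so by conservation of momentum:
p⃗_e = p⃗₀ − p⃗'  (incident photon momentum minus scattered photon momentum)

Photon momentum magnitudes (p = h/λ = E/c):
λ₀ = hc/E₀ = 3.6000 pm → p₀ = h/λ₀ = 1.8406e-22 kg·m/s
Δλ = λ_C(1 − cos 56°) = 1.0695 pm
λ' = 4.6695 pm → p' = h/λ' = 1.4190e-22 kg·m/s

The scattered photon makes angle θ = 56° with the incident direction, so by the law of cosines:
|p⃗_e|² = p₀² + p'² − 2p₀p'cos θ
|p⃗_e|² = (1.8406e-22)² + (1.4190e-22)² − 2·1.8406e-22·1.4190e-22·cos(56°)
|p⃗_e| = 1.5749e-22 kg·m/s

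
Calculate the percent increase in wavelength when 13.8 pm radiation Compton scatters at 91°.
17.8888%

Calculate the Compton shift:
Δλ = λ_C(1 - cos(91°))
Δλ = 2.4263 × (1 - cos(91°))
Δλ = 2.4263 × 1.0175
Δλ = 2.4687 pm

Percentage change:
(Δλ/λ₀) × 100 = (2.4687/13.8) × 100
= 17.8888%

(Intermediate values are shown rounded; full precision is carried through to the final answer.)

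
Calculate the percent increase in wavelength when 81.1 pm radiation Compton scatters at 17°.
0.1307%

Calculate the Compton shift:
Δλ = λ_C(1 - cos(17°))
Δλ = 2.4263 × (1 - cos(17°))
Δλ = 2.4263 × 0.0437
Δλ = 0.1060 pm

Percentage change:
(Δλ/λ₀) × 100 = (0.1060/81.1) × 100
= 0.1307%

(Intermediate values are shown rounded; full precision is carried through to the final answer.)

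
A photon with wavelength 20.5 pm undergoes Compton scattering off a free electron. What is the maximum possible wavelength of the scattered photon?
25.3526 pm (at θ = 180°)

The Compton shift is Δλ = λ_C(1 − cos θ).

Since cos θ ranges from −1 to 1, the factor (1 − cos θ) ranges from 0 to 2; the maximum shift occurs at θ = 180° (backscattering):
Δλ_max = 2λ_C = 2 × 2.4263 pm = 4.8526 pm

Maximum scattered wavelength:
λ'_max = λ₀ + Δλ_max = 20.5 + 4.8526 = 25.3526 pm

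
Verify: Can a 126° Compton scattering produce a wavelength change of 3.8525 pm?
Yes, consistent

Calculate the expected shift for θ = 126°:

Δλ_expected = λ_C(1 - cos(126°))
Δλ_expected = 2.4263 × (1 - cos(126°))
Δλ_expected = 2.4263 × 1.5878
Δλ_expected = 3.8525 pm

Given shift: 3.8525 pm
Expected shift: 3.8525 pm
Difference: 0.0000 pm

The values match. This is consistent with Compton scattering at the stated angle.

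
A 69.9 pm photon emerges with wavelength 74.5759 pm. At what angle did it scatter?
158.00°

First find the wavelength shift:
Δλ = λ' - λ = 74.5759 - 69.9 = 4.6759 pm

Using Δλ = λ_C(1 - cos θ), with λ_C = h/(m_e·c) ≈ 2.42631024 pm:
cos θ = 1 - Δλ/λ_C
cos θ = 1 - 4.6759/2.42631024
cos θ = -0.927165

θ = arccos(-0.927165)
θ = 158.00°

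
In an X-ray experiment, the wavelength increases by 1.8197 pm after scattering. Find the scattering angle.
75.52°

From the Compton formula Δλ = λ_C(1 - cos θ), we can solve for θ:

cos θ = 1 - Δλ/λ_C

Given:
- Δλ = 1.8197 pm
- λ_C = h/(m_e·c) ≈ 2.42631024 pm

cos θ = 1 - 1.8197/2.42631024
cos θ = 1 - 0.749987
cos θ = 0.250013

θ = arccos(0.250013)
θ = 75.52°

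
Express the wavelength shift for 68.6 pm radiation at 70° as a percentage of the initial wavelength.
2.3272%

Calculate the Compton shift:
Δλ = λ_C(1 - cos(70°))
Δλ = 2.4263 × (1 - cos(70°))
Δλ = 2.4263 × 0.6580
Δλ = 1.5965 pm

Percentage change:
(Δλ/λ₀) × 100 = (1.5965/68.6) × 100
= 2.3272%

(Intermediate values are shown rounded; full precision is carried through to the final answer.)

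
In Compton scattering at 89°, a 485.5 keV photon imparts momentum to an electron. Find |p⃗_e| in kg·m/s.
2.9003e-22 kg·m/s

The electron is initially at rest, so by conservation of momentum:
p⃗_e = p⃗₀ − p⃗'  (incident photon momentum minus scattered photon momentum)

Photon momentum magnitudes (p = h/λ = E/c):
λ₀ = hc/E₀ = 2.5537 pm → p₀ = h/λ₀ = 2.5947e-22 kg·m/s
Δλ = λ_C(1 − cos 89°) = 2.3840 pm
λ' = 4.9377 pm → p' = h/λ' = 1.3419e-22 kg·m/s

The scattered photon makes angle θ = 89° with the incident direction, so by the law of cosines:
|p⃗_e|² = p₀² + p'² − 2p₀p'cos θ
|p⃗_e|² = (2.5947e-22)² + (1.3419e-22)² − 2·2.5947e-22·1.3419e-22·cos(89°)
|p⃗_e| = 2.9003e-22 kg·m/s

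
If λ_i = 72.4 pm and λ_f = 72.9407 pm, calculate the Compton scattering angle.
39.00°

First find the wavelength shift:
Δλ = λ' - λ = 72.9407 - 72.4 = 0.5407 pm

Using Δλ = λ_C(1 - cos θ), with λ_C = h/(m_e·c) ≈ 2.42631024 pm:
cos θ = 1 - Δλ/λ_C
cos θ = 1 - 0.5407/2.42631024
cos θ = 0.777151

θ = arccos(0.777151)
θ = 39.00°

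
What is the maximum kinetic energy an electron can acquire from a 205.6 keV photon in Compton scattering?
91.6751 keV

Maximum energy transfer occurs at θ = 180° (backscattering).

Initial photon: E₀ = 205.6 keV → λ₀ = 6.0304 pm

Maximum Compton shift (at 180°):
Δλ_max = 2λ_C = 2 × 2.4263 = 4.8526 pm

Final wavelength:
λ' = 6.0304 + 4.8526 = 10.8830 pm

Minimum photon energy (maximum energy to electron):
E'_min = hc/λ' = 113.9249 keV

Maximum electron kinetic energy:
K_max = E₀ - E'_min = 205.6000 - 113.9249 = 91.6751 keV

(Intermediate values are shown rounded; full precision is carried through to the final answer.)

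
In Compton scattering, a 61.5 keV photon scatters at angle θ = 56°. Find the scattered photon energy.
58.4017 keV

First convert energy to wavelength:
λ = hc/E, with hc ≈ 1239.842 keV·pm (i.e. 1239.842 eV·nm)

For E = 61.5 keV = 61500 eV:
λ = 1239.842 keV·pm / 61.5 keV
λ = 20.1600 pm

Calculate the Compton shift:
Δλ = λ_C(1 - cos(56°)) = 2.4263 × 0.4408
Δλ = 1.0695 pm

Final wavelength:
λ' = 20.1600 + 1.0695 = 21.2296 pm

Final energy:
E' = hc/λ' = 1239.842 / 21.2296 = 58.4017 keV

(Intermediate values are shown rounded; full precision is carried through to the final answer.)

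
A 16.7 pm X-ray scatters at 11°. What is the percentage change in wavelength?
0.2669%

Calculate the Compton shift:
Δλ = λ_C(1 - cos(11°))
Δλ = 2.4263 × (1 - cos(11°))
Δλ = 2.4263 × 0.0184
Δλ = 0.0446 pm

Percentage change:
(Δλ/λ₀) × 100 = (0.0446/16.7) × 100
= 0.2669%

(Intermediate values are shown rounded; full precision is carried through to the final answer.)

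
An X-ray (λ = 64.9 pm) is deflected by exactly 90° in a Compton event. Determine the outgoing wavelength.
67.3263 pm

Using the Compton formula: λ' = λ + λ_C(1 − cos θ)

For θ = 90°, cos θ = 0 (exact) = 0.0000, so:
1 − cos 90° = 1 − (0) = 1.0000

Δλ = λ_C × 1.0000 = 2.4263 × 1.0000 = 2.4263 pm

λ' = 64.9 + 2.4263 = 67.3263 pm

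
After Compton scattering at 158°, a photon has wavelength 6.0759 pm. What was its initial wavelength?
1.4000 pm

From λ' = λ + Δλ, we have λ = λ' - Δλ

First calculate the Compton shift:
Δλ = λ_C(1 - cos θ)
Δλ = 2.4263 × (1 - cos(158°))
Δλ = 2.4263 × 1.9272
Δλ = 4.6759 pm

Initial wavelength:
λ = λ' - Δλ
λ = 6.0759 - 4.6759
λ = 1.4000 pm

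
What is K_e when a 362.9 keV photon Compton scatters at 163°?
211.0160 keV

By energy conservation: K_e = E_initial - E_final

First find the scattered photon energy:
Initial wavelength: λ = hc/E = 3.4165 pm
Compton shift: Δλ = λ_C(1 - cos(163°)) = 4.7466 pm
Final wavelength: λ' = 3.4165 + 4.7466 = 8.1631 pm
Final photon energy: E' = hc/λ' = 151.8840 keV

Electron kinetic energy:
K_e = E - E' = 362.9000 - 151.8840 = 211.0160 keV

(Intermediate values are shown rounded; full precision is carried through to the final answer.)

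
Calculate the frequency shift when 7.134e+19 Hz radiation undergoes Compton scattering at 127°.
3.428e+19 Hz (decrease)

Convert frequency to wavelength (c = 299792458 m/s):
λ₀ = c/f₀ = 299792458/7.134e+19 = 4.2023053e-12 m = 4.2023 pm

Calculate Compton shift:
Δλ = λ_C(1 - cos(127°)) = 3.8865 pm

Final wavelength:
λ' = λ₀ + Δλ = 4.2023 + 3.8865 = 8.0888 pm

Final frequency:
f' = c/λ' = 299792458/8.0888055e-12 = 3.7062637e+19 Hz

Frequency shift (decrease):
Δf = f₀ - f' = 7.134e+19 - 3.7062637e+19 = 3.428e+19 Hz

(Intermediate values are shown rounded; full precision is carried through to the final answer.)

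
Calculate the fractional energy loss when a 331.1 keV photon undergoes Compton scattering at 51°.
0.1937 (or 19.37%)

Calculate initial and final photon energies:

Initial: E₀ = 331.1 keV → λ₀ = 3.7446 pm
Compton shift: Δλ = 0.8994 pm
Final wavelength: λ' = 4.6440 pm
Final energy: E' = 266.9773 keV

Fractional energy loss:
(E₀ - E')/E₀ = (331.1000 - 266.9773)/331.1000
= 64.1227/331.1000
= 0.1937
= 19.37%

(Intermediate values are shown rounded; full precision is carried through to the final answer.)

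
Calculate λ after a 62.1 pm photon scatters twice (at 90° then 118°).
68.0917 pm

Apply Compton shift twice:

First scattering at θ₁ = 90°:
Δλ₁ = λ_C(1 - cos(90°))
Δλ₁ = 2.4263 × 1.0000
Δλ₁ = 2.4263 pm

After first scattering:
λ₁ = 62.1 + 2.4263 = 64.5263 pm

Second scattering at θ₂ = 118°:
Δλ₂ = λ_C(1 - cos(118°))
Δλ₂ = 2.4263 × 1.4695
Δλ₂ = 3.5654 pm

Final wavelength:
λ₂ = 64.5263 + 3.5654 = 68.0917 pm

Total shift: Δλ_total = 2.4263 + 3.5654 = 5.9917 pm

(Intermediate values are shown rounded; full precision is carried through to the final answer.)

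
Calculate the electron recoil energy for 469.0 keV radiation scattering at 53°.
125.5256 keV

By energy conservation: K_e = E_initial - E_final

First find the scattered photon energy:
Initial wavelength: λ = hc/E = 2.6436 pm
Compton shift: Δλ = λ_C(1 - cos(53°)) = 0.9661 pm
Final wavelength: λ' = 2.6436 + 0.9661 = 3.6097 pm
Final photon energy: E' = hc/λ' = 343.4744 keV

Electron kinetic energy:
K_e = E - E' = 469.0000 - 343.4744 = 125.5256 keV

(Intermediate values are shown rounded; full precision is carried through to the final answer.)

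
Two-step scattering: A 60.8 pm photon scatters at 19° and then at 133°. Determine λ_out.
65.0132 pm

Apply Compton shift twice:

First scattering at θ₁ = 19°:
Δλ₁ = λ_C(1 - cos(19°))
Δλ₁ = 2.4263 × 0.0545
Δλ₁ = 0.1322 pm

After first scattering:
λ₁ = 60.8 + 0.1322 = 60.9322 pm

Second scattering at θ₂ = 133°:
Δλ₂ = λ_C(1 - cos(133°))
Δλ₂ = 2.4263 × 1.6820
Δλ₂ = 4.0810 pm

Final wavelength:
λ₂ = 60.9322 + 4.0810 = 65.0132 pm

Total shift: Δλ_total = 0.1322 + 4.0810 = 4.2132 pm

(Intermediate values are shown rounded; full precision is carried through to the final answer.)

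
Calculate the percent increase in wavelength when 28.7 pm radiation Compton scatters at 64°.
4.7480%

Calculate the Compton shift:
Δλ = λ_C(1 - cos(64°))
Δλ = 2.4263 × (1 - cos(64°))
Δλ = 2.4263 × 0.5616
Δλ = 1.3627 pm

Percentage change:
(Δλ/λ₀) × 100 = (1.3627/28.7) × 100
= 4.7480%

(Intermediate values are shown rounded; full precision is carried through to the final answer.)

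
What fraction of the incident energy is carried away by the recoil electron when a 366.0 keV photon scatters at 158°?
0.5799 (or 57.99%)

Calculate initial and final photon energies:

Initial: E₀ = 366.0 keV → λ₀ = 3.3875 pm
Compton shift: Δλ = 4.6759 pm
Final wavelength: λ' = 8.0635 pm
Final energy: E' = 153.7599 keV

Fractional energy loss:
(E₀ - E')/E₀ = (366.0000 - 153.7599)/366.0000
= 212.2401/366.0000
= 0.5799
= 57.99%

(Intermediate values are shown rounded; full precision is carried through to the final answer.)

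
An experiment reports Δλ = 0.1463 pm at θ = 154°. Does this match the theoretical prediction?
No, inconsistent

Calculate the expected shift for θ = 154°:

Δλ_expected = λ_C(1 - cos(154°))
Δλ_expected = 2.4263 × (1 - cos(154°))
Δλ_expected = 2.4263 × 1.8988
Δλ_expected = 4.6071 pm

Given shift: 0.1463 pm
Expected shift: 4.6071 pm
Difference: 4.4607 pm

The values do not match. The given shift corresponds to θ ≈ 20.0°, not 154°.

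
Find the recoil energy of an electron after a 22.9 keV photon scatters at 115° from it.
1.3725 keV

By energy conservation: K_e = E_initial - E_final

First find the scattered photon energy:
Initial wavelength: λ = hc/E = 54.1416 pm
Compton shift: Δλ = λ_C(1 - cos(115°)) = 3.4517 pm
Final wavelength: λ' = 54.1416 + 3.4517 = 57.5933 pm
Final photon energy: E' = hc/λ' = 21.5275 keV

Electron kinetic energy:
K_e = E - E' = 22.9000 - 21.5275 = 1.3725 keV

(Intermediate values are shown rounded; full precision is carried through to the final answer.)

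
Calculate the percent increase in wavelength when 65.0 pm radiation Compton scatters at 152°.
7.0286%

Calculate the Compton shift:
Δλ = λ_C(1 - cos(152°))
Δλ = 2.4263 × (1 - cos(152°))
Δλ = 2.4263 × 1.8829
Δλ = 4.5686 pm

Percentage change:
(Δλ/λ₀) × 100 = (4.5686/65.0) × 100
= 7.0286%

(Intermediate values are shown rounded; full precision is carried through to the final answer.)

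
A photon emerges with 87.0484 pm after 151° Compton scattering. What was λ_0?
82.5000 pm

From λ' = λ + Δλ, we have λ = λ' - Δλ

First calculate the Compton shift:
Δλ = λ_C(1 - cos θ)
Δλ = 2.4263 × (1 - cos(151°))
Δλ = 2.4263 × 1.8746
Δλ = 4.5484 pm

Initial wavelength:
λ = λ' - Δλ
λ = 87.0484 - 4.5484
λ = 82.5000 pm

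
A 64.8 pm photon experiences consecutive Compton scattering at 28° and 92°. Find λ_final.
67.5950 pm

Apply Compton shift twice:

First scattering at θ₁ = 28°:
Δλ₁ = λ_C(1 - cos(28°))
Δλ₁ = 2.4263 × 0.1171
Δλ₁ = 0.2840 pm

After first scattering:
λ₁ = 64.8 + 0.2840 = 65.0840 pm

Second scattering at θ₂ = 92°:
Δλ₂ = λ_C(1 - cos(92°))
Δλ₂ = 2.4263 × 1.0349
Δλ₂ = 2.5110 pm

Final wavelength:
λ₂ = 65.0840 + 2.5110 = 67.5950 pm

Total shift: Δλ_total = 0.2840 + 2.5110 = 2.7950 pm

(Intermediate values are shown rounded; full precision is carried through to the final answer.)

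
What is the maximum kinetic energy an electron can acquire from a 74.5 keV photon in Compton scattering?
16.8190 keV

Maximum energy transfer occurs at θ = 180° (backscattering).

Initial photon: E₀ = 74.5 keV → λ₀ = 16.6422 pm

Maximum Compton shift (at 180°):
Δλ_max = 2λ_C = 2 × 2.4263 = 4.8526 pm

Final wavelength:
λ' = 16.6422 + 4.8526 = 21.4948 pm

Minimum photon energy (maximum energy to electron):
E'_min = hc/λ' = 57.6810 keV

Maximum electron kinetic energy:
K_max = E₀ - E'_min = 74.5000 - 57.6810 = 16.8190 keV

(Intermediate values are shown rounded; full precision is carried through to the final answer.)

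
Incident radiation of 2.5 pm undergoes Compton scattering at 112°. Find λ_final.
5.8352 pm

Using the Compton scattering formula:
λ' = λ + Δλ = λ + λ_C(1 - cos θ)

Given:
- Initial wavelength λ = 2.5 pm
- Scattering angle θ = 112°
- Compton wavelength λ_C ≈ 2.4263 pm

Calculate the shift:
Δλ = 2.4263 × (1 - cos(112°))
Δλ = 2.4263 × 1.3746
Δλ = 3.3352 pm

Final wavelength:
λ' = 2.5 + 3.3352 = 5.8352 pm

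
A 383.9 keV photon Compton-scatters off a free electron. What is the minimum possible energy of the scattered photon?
153.4037 keV (at θ = 180°)

The scattered photon has minimum energy when its wavelength is maximum, i.e., when the Compton shift Δλ = λ_C(1 − cos θ) is maximum. This occurs at θ = 180° (backscattering), giving Δλ_max = 2λ_C = 4.8526 pm.

Initial wavelength: λ₀ = hc/E₀ = 3.2296 pm
Maximum final wavelength: λ'_max = λ₀ + 2λ_C = 3.2296 + 4.8526 = 8.0822 pm
Minimum final energy: E'_min = hc/λ'_max = 153.4037 keV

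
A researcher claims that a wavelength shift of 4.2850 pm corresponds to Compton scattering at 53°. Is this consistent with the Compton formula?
No, inconsistent

Calculate the expected shift for θ = 53°:

Δλ_expected = λ_C(1 - cos(53°))
Δλ_expected = 2.4263 × (1 - cos(53°))
Δλ_expected = 2.4263 × 0.3982
Δλ_expected = 0.9661 pm

Given shift: 4.2850 pm
Expected shift: 0.9661 pm
Difference: 3.3189 pm

The values do not match. The given shift corresponds to θ ≈ 140.0°, not 53°.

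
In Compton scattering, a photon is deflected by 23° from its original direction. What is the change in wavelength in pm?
0.1929 pm

Using the Compton scattering formula:
Δλ = λ_C(1 - cos θ)

where λ_C = h/(m_e·c) ≈ 2.4263 pm is the Compton wavelength of an electron.

For θ = 23°:
cos(23°) = 0.9205
1 - cos(23°) = 0.0795

Δλ = 2.4263 × 0.0795
Δλ = 0.1929 pm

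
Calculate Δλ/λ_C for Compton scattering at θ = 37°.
0.2014 λ_C

The Compton shift formula is:
Δλ = λ_C(1 - cos θ)

Dividing both sides by λ_C:
Δλ/λ_C = 1 - cos θ

For θ = 37°:
Δλ/λ_C = 1 - cos(37°)
Δλ/λ_C = 1 - 0.7986
Δλ/λ_C = 0.2014

This means the shift is 0.2014 × λ_C = 0.4886 pm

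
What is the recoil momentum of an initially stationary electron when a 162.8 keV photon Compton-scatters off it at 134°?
1.3263e-22 kg·m/s

The electron is initially at rest, so by conservation of momentum:
p⃗_e = p⃗₀ − p⃗'  (incident photon momentum minus scattered photon momentum)

Photon momentum magnitudes (p = h/λ = E/c):
λ₀ = hc/E₀ = 7.6157 pm → p₀ = h/λ₀ = 8.7005e-23 kg·m/s
Δλ = λ_C(1 − cos 134°) = 4.1118 pm
λ' = 11.7275 pm → p' = h/λ' = 5.6500e-23 kg·m/s

The scattered photon makes angle θ = 134° with the incident direction, so by the law of cosines:
|p⃗_e|² = p₀² + p'² − 2p₀p'cos θ
|p⃗_e|² = (8.7005e-23)² + (5.6500e-23)² − 2·8.7005e-23·5.6500e-23·cos(134°)
|p⃗_e| = 1.3263e-22 kg·m/s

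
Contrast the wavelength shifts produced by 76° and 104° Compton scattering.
104° produces the larger shift by a factor of 1.638

Calculate both shifts using Δλ = λ_C(1 - cos θ):

For θ₁ = 76°:
Δλ₁ = 2.4263 × (1 - cos(76°))
Δλ₁ = 2.4263 × 0.7581
Δλ₁ = 1.8393 pm

For θ₂ = 104°:
Δλ₂ = 2.4263 × (1 - cos(104°))
Δλ₂ = 2.4263 × 1.2419
Δλ₂ = 3.0133 pm

The 104° angle produces the larger shift.
Ratio: 3.0133/1.8393 = 1.638

(Intermediate values are shown rounded; full precision is carried through to the final answer.)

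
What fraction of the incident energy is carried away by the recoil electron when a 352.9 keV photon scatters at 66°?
0.2906 (or 29.06%)

Calculate initial and final photon energies:

Initial: E₀ = 352.9 keV → λ₀ = 3.5133 pm
Compton shift: Δλ = 1.4394 pm
Final wavelength: λ' = 4.9527 pm
Final energy: E' = 250.3347 keV

Fractional energy loss:
(E₀ - E')/E₀ = (352.9000 - 250.3347)/352.9000
= 102.5653/352.9000
= 0.2906
= 29.06%

(Intermediate values are shown rounded; full precision is carried through to the final answer.)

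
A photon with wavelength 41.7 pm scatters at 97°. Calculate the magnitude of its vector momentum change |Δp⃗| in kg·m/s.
2.3081e-23 kg·m/s

Photon momentum magnitude is p = h/λ.

Initial momentum:
p₀ = h/λ = 6.6261e-34/4.1700e-11 = 1.5890e-23 kg·m/s

After scattering:
λ' = λ + Δλ = 41.7 + 2.7220 = 44.4220 pm
p' = h/λ' = 6.6261e-34/4.4422e-11 = 1.4916e-23 kg·m/s

Momentum is a vector; the scattered photon's direction makes angle θ = 97° with the incident direction. The magnitude of the vector change Δp⃗ = p⃗₀ − p⃗' is found from the law of cosines:
|Δp⃗|² = p₀² + p'² − 2p₀p'cos θ
|Δp⃗|² = (1.5890e-23)² + (1.4916e-23)² − 2·1.5890e-23·1.4916e-23·cos(97°)
|Δp⃗| = 2.3081e-23 kg·m/s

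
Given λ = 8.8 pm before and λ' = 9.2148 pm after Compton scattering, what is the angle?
34.00°

First find the wavelength shift:
Δλ = λ' - λ = 9.2148 - 8.8 = 0.4148 pm

Using Δλ = λ_C(1 - cos θ), with λ_C = h/(m_e·c) ≈ 2.42631024 pm:
cos θ = 1 - Δλ/λ_C
cos θ = 1 - 0.4148/2.42631024
cos θ = 0.829041

θ = arccos(0.829041)
θ = 34.00°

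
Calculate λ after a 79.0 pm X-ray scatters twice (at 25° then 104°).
82.2406 pm

Apply Compton shift twice:

First scattering at θ₁ = 25°:
Δλ₁ = λ_C(1 - cos(25°))
Δλ₁ = 2.4263 × 0.0937
Δλ₁ = 0.2273 pm

After first scattering:
λ₁ = 79.0 + 0.2273 = 79.2273 pm

Second scattering at θ₂ = 104°:
Δλ₂ = λ_C(1 - cos(104°))
Δλ₂ = 2.4263 × 1.2419
Δλ₂ = 3.0133 pm

Final wavelength:
λ₂ = 79.2273 + 3.0133 = 82.2406 pm

Total shift: Δλ_total = 0.2273 + 3.0133 = 3.2406 pm

(Intermediate values are shown rounded; full precision is carried through to the final answer.)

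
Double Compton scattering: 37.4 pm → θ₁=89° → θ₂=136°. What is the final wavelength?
43.9556 pm

Apply Compton shift twice:

First scattering at θ₁ = 89°:
Δλ₁ = λ_C(1 - cos(89°))
Δλ₁ = 2.4263 × 0.9825
Δλ₁ = 2.3840 pm

After first scattering:
λ₁ = 37.4 + 2.3840 = 39.7840 pm

Second scattering at θ₂ = 136°:
Δλ₂ = λ_C(1 - cos(136°))
Δλ₂ = 2.4263 × 1.7193
Δλ₂ = 4.1717 pm

Final wavelength:
λ₂ = 39.7840 + 4.1717 = 43.9556 pm

Total shift: Δλ_total = 2.3840 + 4.1717 = 6.5556 pm

(Intermediate values are shown rounded; full precision is carried through to the final answer.)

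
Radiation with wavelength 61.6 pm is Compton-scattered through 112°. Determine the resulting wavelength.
64.9352 pm

Using the Compton scattering formula:
λ' = λ + Δλ = λ + λ_C(1 - cos θ)

Given:
- Initial wavelength λ = 61.6 pm
- Scattering angle θ = 112°
- Compton wavelength λ_C ≈ 2.4263 pm

Calculate the shift:
Δλ = 2.4263 × (1 - cos(112°))
Δλ = 2.4263 × 1.3746
Δλ = 3.3352 pm

Final wavelength:
λ' = 61.6 + 3.3352 = 64.9352 pm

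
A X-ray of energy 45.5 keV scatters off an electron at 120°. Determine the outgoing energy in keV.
40.1390 keV

First convert energy to wavelength:
λ = hc/E, with hc ≈ 1239.842 keV·pm (i.e. 1239.842 eV·nm)

For E = 45.5 keV = 45500 eV:
λ = 1239.842 keV·pm / 45.5 keV
λ = 27.2493 pm

Calculate the Compton shift:
Δλ = λ_C(1 - cos(120°)) = 2.4263 × 1.5000
Δλ = 3.6395 pm

Final wavelength:
λ' = 27.2493 + 3.6395 = 30.8887 pm

Final energy:
E' = hc/λ' = 1239.842 / 30.8887 = 40.1390 keV

(Intermediate values are shown rounded; full precision is carried through to the final answer.)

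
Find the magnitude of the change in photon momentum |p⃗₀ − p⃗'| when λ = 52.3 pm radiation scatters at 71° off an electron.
1.4494e-23 kg·m/s

Photon momentum magnitude is p = h/λ.

Initial momentum:
p₀ = h/λ = 6.6261e-34/5.2300e-11 = 1.2669e-23 kg·m/s

After scattering:
λ' = λ + Δλ = 52.3 + 1.6364 = 53.9364 pm
p' = h/λ' = 6.6261e-34/5.3936e-11 = 1.2285e-23 kg·m/s

Momentum is a vector; the scattered photon's direction makes angle θ = 71° with the incident direction. The magnitude of the vector change Δp⃗ = p⃗₀ − p⃗' is found from the law of cosines:
|Δp⃗|² = p₀² + p'² − 2p₀p'cos θ
|Δp⃗|² = (1.2669e-23)² + (1.2285e-23)² − 2·1.2669e-23·1.2285e-23·cos(71°)
|Δp⃗| = 1.4494e-23 kg·m/s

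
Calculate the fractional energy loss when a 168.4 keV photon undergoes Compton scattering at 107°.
0.2987 (or 29.87%)

Calculate initial and final photon energies:

Initial: E₀ = 168.4 keV → λ₀ = 7.3625 pm
Compton shift: Δλ = 3.1357 pm
Final wavelength: λ' = 10.4982 pm
Final energy: E' = 118.1007 keV

Fractional energy loss:
(E₀ - E')/E₀ = (168.4000 - 118.1007)/168.4000
= 50.2993/168.4000
= 0.2987
= 29.87%

(Intermediate values are shown rounded; full precision is carried through to the final answer.)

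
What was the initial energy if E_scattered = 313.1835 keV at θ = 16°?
320.8000 keV

Convert final energy to wavelength (hc ≈ 1239.842 keV·pm):
λ' = hc/E' = 1239.842 / 313.1835 = 3.9588 pm

Calculate the Compton shift:
Δλ = λ_C(1 - cos(16°))
Δλ = 2.4263 × (1 - cos(16°))
Δλ = 0.0940 pm

Initial wavelength:
λ = λ' - Δλ = 3.9588 - 0.0940 = 3.8648 pm

Initial energy:
E = hc/λ = 1239.842 / 3.8648 = 320.8000 keV

(Intermediate values are shown rounded; full precision is carried through to the final answer.)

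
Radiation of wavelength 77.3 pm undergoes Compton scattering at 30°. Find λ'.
77.6251 pm

Using the Compton formula: λ' = λ + λ_C(1 − cos θ)

For θ = 30°, cos θ = √3/2 (exact) ≈ 0.8660, so:
1 − cos 30° = 1 − (√3/2) ≈ 0.1340

Δλ = λ_C × 0.1340 = 2.4263 × 0.1340 = 0.3251 pm

λ' = 77.3 + 0.3251 = 77.6251 pm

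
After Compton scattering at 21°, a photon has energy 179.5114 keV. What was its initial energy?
183.8000 keV

Convert final energy to wavelength (hc ≈ 1239.842 keV·pm):
λ' = hc/E' = 1239.842 / 179.5114 = 6.9068 pm

Calculate the Compton shift:
Δλ = λ_C(1 - cos(21°))
Δλ = 2.4263 × (1 - cos(21°))
Δλ = 0.1612 pm

Initial wavelength:
λ = λ' - Δλ = 6.9068 - 0.1612 = 6.7456 pm

Initial energy:
E = hc/λ = 1239.842 / 6.7456 = 183.8000 keV

(Intermediate values are shown rounded; full precision is carried through to the final answer.)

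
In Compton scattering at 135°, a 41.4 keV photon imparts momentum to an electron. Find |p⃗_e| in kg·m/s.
3.8412e-23 kg·m/s

The electron is initially at rest, so by conservation of momentum:
p⃗_e = p⃗₀ − p⃗'  (incident photon momentum minus scattered photon momentum)

Photon momentum magnitudes (p = h/λ = E/c):
λ₀ = hc/E₀ = 29.9479 pm → p₀ = h/λ₀ = 2.2125e-23 kg·m/s
Δλ = λ_C(1 − cos 135°) = 4.1420 pm
λ' = 34.0898 pm → p' = h/λ' = 1.9437e-23 kg·m/s

The scattered photon makes angle θ = 135° with the incident direction, so by the law of cosines:
|p⃗_e|² = p₀² + p'² − 2p₀p'cos θ
|p⃗_e|² = (2.2125e-23)² + (1.9437e-23)² − 2·2.2125e-23·1.9437e-23·cos(135°)
|p⃗_e| = 3.8412e-23 kg·m/s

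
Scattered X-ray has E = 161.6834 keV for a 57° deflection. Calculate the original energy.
188.8999 keV

Convert final energy to wavelength (hc ≈ 1239.842 keV·pm):
λ' = hc/E' = 1239.842 / 161.6834 = 7.6683 pm

Calculate the Compton shift:
Δλ = λ_C(1 - cos(57°))
Δλ = 2.4263 × (1 - cos(57°))
Δλ = 1.1048 pm

Initial wavelength:
λ = λ' - Δλ = 7.6683 - 1.1048 = 6.5635 pm

Initial energy:
E = hc/λ = 1239.842 / 6.5635 = 188.8999 keV

(Intermediate values are shown rounded; full precision is carried through to the final answer.)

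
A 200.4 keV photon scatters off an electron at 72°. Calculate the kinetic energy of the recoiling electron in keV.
42.7270 keV

By energy conservation: K_e = E_initial - E_final

First find the scattered photon energy:
Initial wavelength: λ = hc/E = 6.1868 pm
Compton shift: Δλ = λ_C(1 - cos(72°)) = 1.6765 pm
Final wavelength: λ' = 6.1868 + 1.6765 = 7.8634 pm
Final photon energy: E' = hc/λ' = 157.6730 keV

Electron kinetic energy:
K_e = E - E' = 200.4000 - 157.6730 = 42.7270 keV

(Intermediate values are shown rounded; full precision is carried through to the final answer.)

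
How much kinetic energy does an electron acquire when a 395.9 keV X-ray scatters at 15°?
10.1826 keV

By energy conservation: K_e = E_initial - E_final

First find the scattered photon energy:
Initial wavelength: λ = hc/E = 3.1317 pm
Compton shift: Δλ = λ_C(1 - cos(15°)) = 0.0827 pm
Final wavelength: λ' = 3.1317 + 0.0827 = 3.2144 pm
Final photon energy: E' = hc/λ' = 385.7174 keV

Electron kinetic energy:
K_e = E - E' = 395.9000 - 385.7174 = 10.1826 keV

(Intermediate values are shown rounded; full precision is carried through to the final answer.)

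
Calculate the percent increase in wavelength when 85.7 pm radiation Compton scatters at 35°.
0.5120%

Calculate the Compton shift:
Δλ = λ_C(1 - cos(35°))
Δλ = 2.4263 × (1 - cos(35°))
Δλ = 2.4263 × 0.1808
Δλ = 0.4388 pm

Percentage change:
(Δλ/λ₀) × 100 = (0.4388/85.7) × 100
= 0.5120%

(Intermediate values are shown rounded; full precision is carried through to the final answer.)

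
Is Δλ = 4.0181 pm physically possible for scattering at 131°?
Yes, consistent

Calculate the expected shift for θ = 131°:

Δλ_expected = λ_C(1 - cos(131°))
Δλ_expected = 2.4263 × (1 - cos(131°))
Δλ_expected = 2.4263 × 1.6561
Δλ_expected = 4.0181 pm

Given shift: 4.0181 pm
Expected shift: 4.0181 pm
Difference: 0.0000 pm

The values match. This is consistent with Compton scattering at the stated angle.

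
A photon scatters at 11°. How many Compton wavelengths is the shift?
0.0184 λ_C

The Compton shift formula is:
Δλ = λ_C(1 - cos θ)

Dividing both sides by λ_C:
Δλ/λ_C = 1 - cos θ

For θ = 11°:
Δλ/λ_C = 1 - cos(11°)
Δλ/λ_C = 1 - 0.9816
Δλ/λ_C = 0.0184

This means the shift is 0.0184 × λ_C = 0.0446 pm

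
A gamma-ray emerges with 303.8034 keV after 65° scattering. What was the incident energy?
462.6001 keV

Convert final energy to wavelength (hc ≈ 1239.842 keV·pm):
λ' = hc/E' = 1239.842 / 303.8034 = 4.0811 pm

Calculate the Compton shift:
Δλ = λ_C(1 - cos(65°))
Δλ = 2.4263 × (1 - cos(65°))
Δλ = 1.4009 pm

Initial wavelength:
λ = λ' - Δλ = 4.0811 - 1.4009 = 2.6802 pm

Initial energy:
E = hc/λ = 1239.842 / 2.6802 = 462.6001 keV

(Intermediate values are shown rounded; full precision is carried through to the final answer.)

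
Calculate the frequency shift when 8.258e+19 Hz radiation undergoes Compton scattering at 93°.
3.410e+19 Hz (decrease)

Convert frequency to wavelength (c = 299792458 m/s):
λ₀ = c/f₀ = 299792458/8.258e+19 = 3.6303277e-12 m = 3.6303 pm

Calculate Compton shift:
Δλ = λ_C(1 - cos(93°)) = 2.5533 pm

Final wavelength:
λ' = λ₀ + Δλ = 3.6303 + 2.5533 = 6.1836 pm

Final frequency:
f' = c/λ' = 299792458/6.1836212e-12 = 4.8481699e+19 Hz

Frequency shift (decrease):
Δf = f₀ - f' = 8.258e+19 - 4.8481699e+19 = 3.410e+19 Hz

(Intermediate values are shown rounded; full precision is carried through to the final answer.)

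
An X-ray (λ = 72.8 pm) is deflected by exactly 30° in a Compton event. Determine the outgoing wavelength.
73.1251 pm

Using the Compton formula: λ' = λ + λ_C(1 − cos θ)

For θ = 30°, cos θ = √3/2 (exact) ≈ 0.8660, so:
1 − cos 30° = 1 − (√3/2) ≈ 0.1340

Δλ = λ_C × 0.1340 = 2.4263 × 0.1340 = 0.3251 pm

λ' = 72.8 + 0.3251 = 73.1251 pm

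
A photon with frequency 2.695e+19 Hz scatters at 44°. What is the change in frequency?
1.555e+18 Hz (decrease)

Convert frequency to wavelength (c = 299792458 m/s):
λ₀ = c/f₀ = 299792458/2.695e+19 = 1.1124024e-11 m = 11.1240 pm

Calculate Compton shift:
Δλ = λ_C(1 - cos(44°)) = 0.6810 pm

Final wavelength:
λ' = λ₀ + Δλ = 11.1240 + 0.6810 = 11.8050 pm

Final frequency:
f' = c/λ' = 299792458/1.1804993e-11 = 2.5395395e+19 Hz

Frequency shift (decrease):
Δf = f₀ - f' = 2.695e+19 - 2.5395395e+19 = 1.555e+18 Hz

(Intermediate values are shown rounded; full precision is carried through to the final answer.)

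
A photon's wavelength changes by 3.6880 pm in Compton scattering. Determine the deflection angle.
121.33°

From the Compton formula Δλ = λ_C(1 - cos θ), we can solve for θ:

cos θ = 1 - Δλ/λ_C

Given:
- Δλ = 3.6880 pm
- λ_C = h/(m_e·c) ≈ 2.42631024 pm

cos θ = 1 - 3.6880/2.42631024
cos θ = 1 - 1.520003
cos θ = -0.520003

θ = arccos(-0.520003)
θ = 121.33°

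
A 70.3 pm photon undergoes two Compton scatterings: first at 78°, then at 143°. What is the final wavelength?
76.5859 pm

Apply Compton shift twice:

First scattering at θ₁ = 78°:
Δλ₁ = λ_C(1 - cos(78°))
Δλ₁ = 2.4263 × 0.7921
Δλ₁ = 1.9219 pm

After first scattering:
λ₁ = 70.3 + 1.9219 = 72.2219 pm

Second scattering at θ₂ = 143°:
Δλ₂ = λ_C(1 - cos(143°))
Δλ₂ = 2.4263 × 1.7986
Δλ₂ = 4.3640 pm

Final wavelength:
λ₂ = 72.2219 + 4.3640 = 76.5859 pm

Total shift: Δλ_total = 1.9219 + 4.3640 = 6.2859 pm

(Intermediate values are shown rounded; full precision is carried through to the final answer.)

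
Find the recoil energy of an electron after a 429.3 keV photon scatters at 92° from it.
199.6589 keV

By energy conservation: K_e = E_initial - E_final

First find the scattered photon energy:
Initial wavelength: λ = hc/E = 2.8881 pm
Compton shift: Δλ = λ_C(1 - cos(92°)) = 2.5110 pm
Final wavelength: λ' = 2.8881 + 2.5110 = 5.3990 pm
Final photon energy: E' = hc/λ' = 229.6411 keV

Electron kinetic energy:
K_e = E - E' = 429.3000 - 229.6411 = 199.6589 keV

(Intermediate values are shown rounded; full precision is carried through to the final answer.)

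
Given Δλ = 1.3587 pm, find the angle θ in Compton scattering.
63.90°

From the Compton formula Δλ = λ_C(1 - cos θ), we can solve for θ:

cos θ = 1 - Δλ/λ_C

Given:
- Δλ = 1.3587 pm
- λ_C = h/(m_e·c) ≈ 2.42631024 pm

cos θ = 1 - 1.3587/2.42631024
cos θ = 1 - 0.559986
cos θ = 0.440014

θ = arccos(0.440014)
θ = 63.90°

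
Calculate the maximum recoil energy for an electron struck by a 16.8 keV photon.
1.0365 keV

Maximum energy transfer occurs at θ = 180° (backscattering).

Initial photon: E₀ = 16.8 keV → λ₀ = 73.8001 pm

Maximum Compton shift (at 180°):
Δλ_max = 2λ_C = 2 × 2.4263 = 4.8526 pm

Final wavelength:
λ' = 73.8001 + 4.8526 = 78.6527 pm

Minimum photon energy (maximum energy to electron):
E'_min = hc/λ' = 15.7635 keV

Maximum electron kinetic energy:
K_max = E₀ - E'_min = 16.8000 - 15.7635 = 1.0365 keV

(Intermediate values are shown rounded; full precision is carried through to the final answer.)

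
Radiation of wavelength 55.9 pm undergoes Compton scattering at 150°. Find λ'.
60.4276 pm

Using the Compton formula: λ' = λ + λ_C(1 − cos θ)

For θ = 150°, cos θ = -√3/2 (exact) ≈ -0.8660, so:
1 − cos 150° = 1 − (-√3/2) ≈ 1.8660

Δλ = λ_C × 1.8660 = 2.4263 × 1.8660 = 4.5276 pm

λ' = 55.9 + 4.5276 = 60.4276 pm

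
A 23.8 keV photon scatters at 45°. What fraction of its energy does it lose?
0.0135 (or 1.35%)

Calculate initial and final photon energies:

Initial: E₀ = 23.8 keV → λ₀ = 52.0942 pm
Compton shift: Δλ = 0.7106 pm
Final wavelength: λ' = 52.8049 pm
Final energy: E' = 23.4797 keV

Fractional energy loss:
(E₀ - E')/E₀ = (23.8000 - 23.4797)/23.8000
= 0.3203/23.8000
= 0.0135
= 1.35%

(Intermediate values are shown rounded; full precision is carried through to the final answer.)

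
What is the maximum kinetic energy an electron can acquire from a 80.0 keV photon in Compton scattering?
19.0760 keV

Maximum energy transfer occurs at θ = 180° (backscattering).

Initial photon: E₀ = 80.0 keV → λ₀ = 15.4980 pm

Maximum Compton shift (at 180°):
Δλ_max = 2λ_C = 2 × 2.4263 = 4.8526 pm

Final wavelength:
λ' = 15.4980 + 4.8526 = 20.3506 pm

Minimum photon energy (maximum energy to electron):
E'_min = hc/λ' = 60.9240 keV

Maximum electron kinetic energy:
K_max = E₀ - E'_min = 80.0000 - 60.9240 = 19.0760 keV

(Intermediate values are shown rounded; full precision is carried through to the final answer.)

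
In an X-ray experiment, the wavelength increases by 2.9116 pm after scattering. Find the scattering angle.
101.54°

From the Compton formula Δλ = λ_C(1 - cos θ), we can solve for θ:

cos θ = 1 - Δλ/λ_C

Given:
- Δλ = 2.9116 pm
- λ_C = h/(m_e·c) ≈ 2.42631024 pm

cos θ = 1 - 2.9116/2.42631024
cos θ = 1 - 1.200011
cos θ = -0.200011

θ = arccos(-0.200011)
θ = 101.54°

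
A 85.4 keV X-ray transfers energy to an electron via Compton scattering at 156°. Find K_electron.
20.6932 keV

By energy conservation: K_e = E_initial - E_final

First find the scattered photon energy:
Initial wavelength: λ = hc/E = 14.5181 pm
Compton shift: Δλ = λ_C(1 - cos(156°)) = 4.6429 pm
Final wavelength: λ' = 14.5181 + 4.6429 = 19.1609 pm
Final photon energy: E' = hc/λ' = 64.7068 keV

Electron kinetic energy:
K_e = E - E' = 85.4000 - 64.7068 = 20.6932 keV

(Intermediate values are shown rounded; full precision is carried through to the final answer.)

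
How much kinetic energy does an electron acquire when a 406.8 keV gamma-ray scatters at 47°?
82.1799 keV

By energy conservation: K_e = E_initial - E_final

First find the scattered photon energy:
Initial wavelength: λ = hc/E = 3.0478 pm
Compton shift: Δλ = λ_C(1 - cos(47°)) = 0.7716 pm
Final wavelength: λ' = 3.0478 + 0.7716 = 3.8194 pm
Final photon energy: E' = hc/λ' = 324.6201 keV

Electron kinetic energy:
K_e = E - E' = 406.8000 - 324.6201 = 82.1799 keV

(Intermediate values are shown rounded; full precision is carried through to the final answer.)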